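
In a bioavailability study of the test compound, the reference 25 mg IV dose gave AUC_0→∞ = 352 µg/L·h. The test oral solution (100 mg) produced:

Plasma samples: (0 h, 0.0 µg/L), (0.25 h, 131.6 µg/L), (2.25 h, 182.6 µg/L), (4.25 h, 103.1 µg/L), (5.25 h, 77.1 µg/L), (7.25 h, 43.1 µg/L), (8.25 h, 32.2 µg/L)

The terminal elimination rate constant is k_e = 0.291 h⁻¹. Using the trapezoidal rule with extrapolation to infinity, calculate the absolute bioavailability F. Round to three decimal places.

F = 0.692

Trapezoidal AUC_0→8.25 (oral solution):
  [0→0.25]: (0.0+131.6)/2 × 0.25 = 16.45
  [0.25→2.25]: (131.6+182.6)/2 × 2 = 314.2
  [2.25→4.25]: (182.6+103.1)/2 × 2 = 285.7
  [4.25→5.25]: (103.1+77.1)/2 × 1 = 90.1
  [5.25→7.25]: (77.1+43.1)/2 × 2 = 120.2
  [7.25→8.25]: (43.1+32.2)/2 × 1 = 37.65
  Sum = 864.3 µg/L·h
Tail: C_last/k_e = 32.2/0.291 = 110.653
AUC_0→∞ (oral solution) = 864.3 + 110.653 = 974.953 µg/L·h
F = (AUC_ev/D_ev)/(AUC_iv/D_iv) = (974.953/100)/(352/25) = 9.74953/14.08 = 0.6924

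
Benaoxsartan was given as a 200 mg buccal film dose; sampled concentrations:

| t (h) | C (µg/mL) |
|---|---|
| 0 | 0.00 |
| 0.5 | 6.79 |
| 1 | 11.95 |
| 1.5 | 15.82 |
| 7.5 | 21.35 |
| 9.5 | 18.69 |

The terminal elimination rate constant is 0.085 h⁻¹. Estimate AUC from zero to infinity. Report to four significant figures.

AUC = 384.8 µg/mL·h

Trapezoidal AUC_0→9.5:
  [0→0.5]: (0.00+6.79)/2 × 0.5 = 1.6975
  [0.5→1]: (6.79+11.95)/2 × 0.5 = 4.685
  [1→1.5]: (11.95+15.82)/2 × 0.5 = 6.9425
  [1.5→7.5]: (15.82+21.35)/2 × 6 = 111.51
  [7.5→9.5]: (21.35+18.69)/2 × 2 = 40.04
  Sum = 164.875 µg/mL·h
Extrapolated tail: C_last / k_e = 18.69 / 0.085 = 219.882
AUC_0→∞ = 164.875 + 219.882 = 384.757 µg/mL·h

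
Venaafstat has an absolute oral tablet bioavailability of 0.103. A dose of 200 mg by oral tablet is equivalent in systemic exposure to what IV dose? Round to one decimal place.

D_iv = 20.6 mg

Systemic exposure from an extravascular dose = F × D_ev, so the equivalent IV dose is F × D_ev.
D_iv = F × D_ev = 0.103 × 200 = 20.6 mg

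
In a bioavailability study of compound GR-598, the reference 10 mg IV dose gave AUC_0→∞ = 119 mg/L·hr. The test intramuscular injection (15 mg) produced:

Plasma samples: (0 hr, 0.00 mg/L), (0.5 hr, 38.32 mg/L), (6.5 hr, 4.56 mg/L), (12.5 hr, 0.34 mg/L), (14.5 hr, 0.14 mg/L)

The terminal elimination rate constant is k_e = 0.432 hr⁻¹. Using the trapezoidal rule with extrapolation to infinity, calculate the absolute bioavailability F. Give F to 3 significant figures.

Trapezoidal AUC_0→14.5 (intramuscular injection):
  [0→0.5]: (0.00+38.32)/2 × 0.5 = 9.58
  [0.5→6.5]: (38.32+4.56)/2 × 6 = 128.64
  [6.5→12.5]: (4.56+0.34)/2 × 6 = 14.7
  [12.5→14.5]: (0.34+0.14)/2 × 2 = 0.48
  Sum = 153.4 mg/L·hr
Tail: C_last/k_e = 0.14/0.432 = 0.324
AUC_0→∞ (intramuscular injection) = 153.4 + 0.324 = 153.724 mg/L·hr
F = (AUC_ev/D_ev)/(AUC_iv/D_iv) = (153.724/15)/(119/10) = 10.2483/11.9 = 0.8612

F = 0.861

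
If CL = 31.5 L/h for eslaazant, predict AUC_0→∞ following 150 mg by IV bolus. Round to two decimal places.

AUC = 4.76 mg/L·h

AUC_0→∞ = Dose_iv / CL
        = 150 / 31.5 = 4.7619 mg/L·h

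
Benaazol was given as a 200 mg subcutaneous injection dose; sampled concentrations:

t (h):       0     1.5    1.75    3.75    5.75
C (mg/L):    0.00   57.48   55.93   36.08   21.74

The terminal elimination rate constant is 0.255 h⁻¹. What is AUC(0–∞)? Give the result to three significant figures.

AUC = 292 mg/L·h

Trapezoidal AUC_0→5.75:
  [0→1.5]: (0.00+57.48)/2 × 1.5 = 43.11
  [1.5→1.75]: (57.48+55.93)/2 × 0.25 = 14.17625
  [1.75→3.75]: (55.93+36.08)/2 × 2 = 92.01
  [3.75→5.75]: (36.08+21.74)/2 × 2 = 57.82
  Sum = 207.11625 mg/L·h
Extrapolated tail: C_last / k_e = 21.74 / 0.255 = 85.255
AUC_0→∞ = 207.11625 + 85.255 = 292.37125 mg/L·h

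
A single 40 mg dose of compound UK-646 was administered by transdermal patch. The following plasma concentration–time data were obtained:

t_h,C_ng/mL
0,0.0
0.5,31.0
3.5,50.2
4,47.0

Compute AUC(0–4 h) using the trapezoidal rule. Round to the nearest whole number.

Trapezoidal AUC_0→4:
  [0→0.5]: (0.0+31.0)/2 × 0.5 = 7.75
  [0.5→3.5]: (31.0+50.2)/2 × 3 = 121.8
  [3.5→4]: (50.2+47.0)/2 × 0.5 = 24.3
  Sum = 153.85 ng/mL·h

AUC = 154 ng/mL·h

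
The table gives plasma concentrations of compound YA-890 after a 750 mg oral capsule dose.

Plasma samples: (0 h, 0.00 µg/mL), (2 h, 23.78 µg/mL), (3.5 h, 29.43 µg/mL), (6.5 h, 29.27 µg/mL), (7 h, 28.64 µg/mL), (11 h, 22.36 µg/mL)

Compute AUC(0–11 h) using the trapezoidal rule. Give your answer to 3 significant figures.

AUC = 268 µg/mL·h

Trapezoidal AUC_0→11:
  [0→2]: (0.00+23.78)/2 × 2 = 23.78
  [2→3.5]: (23.78+29.43)/2 × 1.5 = 39.9075
  [3.5→6.5]: (29.43+29.27)/2 × 3 = 88.05
  [6.5→7]: (29.27+28.64)/2 × 0.5 = 14.4775
  [7→11]: (28.64+22.36)/2 × 4 = 102.0
  Sum = 268.215 µg/mL·h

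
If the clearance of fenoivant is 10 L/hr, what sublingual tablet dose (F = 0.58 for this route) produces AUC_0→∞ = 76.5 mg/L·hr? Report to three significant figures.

Dose = CL × AUC_0→∞ / F
     = 10 × 76.5 / 0.58 = 1318.97 mg

Dose = 1320 mg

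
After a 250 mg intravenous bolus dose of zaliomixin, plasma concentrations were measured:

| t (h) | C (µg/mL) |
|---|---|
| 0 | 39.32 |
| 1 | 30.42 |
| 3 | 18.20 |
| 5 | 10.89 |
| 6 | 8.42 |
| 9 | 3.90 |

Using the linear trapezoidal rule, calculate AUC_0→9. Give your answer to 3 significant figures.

Trapezoidal AUC_0→9:
  [0→1]: (39.32+30.42)/2 × 1 = 34.87
  [1→3]: (30.42+18.20)/2 × 2 = 48.62
  [3→5]: (18.20+10.89)/2 × 2 = 29.09
  [5→6]: (10.89+8.42)/2 × 1 = 9.655
  [6→9]: (8.42+3.90)/2 × 3 = 18.48
  Sum = 140.715 µg/mL·h

AUC = 141 µg/mL·h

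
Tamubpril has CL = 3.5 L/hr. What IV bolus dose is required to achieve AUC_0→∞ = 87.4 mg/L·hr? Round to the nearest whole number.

Dose = 306 mg

Dose_iv = CL × AUC_0→∞
     = 3.5 × 87.4 = 305.9 mg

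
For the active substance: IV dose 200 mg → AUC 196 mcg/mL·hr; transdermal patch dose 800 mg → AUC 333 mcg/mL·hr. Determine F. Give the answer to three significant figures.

F = (AUC_ev / D_ev) / (AUC_iv / D_iv)
  = (333/800) / (196/200)
  = 0.41625 / 0.98 = 0.4247

F = 0.425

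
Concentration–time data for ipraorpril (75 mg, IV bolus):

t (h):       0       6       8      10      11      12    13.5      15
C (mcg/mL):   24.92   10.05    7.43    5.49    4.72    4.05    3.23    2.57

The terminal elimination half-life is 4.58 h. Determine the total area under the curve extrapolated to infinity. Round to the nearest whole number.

AUC = 172 mcg/mL·h

Trapezoidal AUC_0→15:
  [0→6]: (24.92+10.05)/2 × 6 = 104.91
  [6→8]: (10.05+7.43)/2 × 2 = 17.48
  [8→10]: (7.43+5.49)/2 × 2 = 12.92
  [10→11]: (5.49+4.72)/2 × 1 = 5.105
  [11→12]: (4.72+4.05)/2 × 1 = 4.385
  [12→13.5]: (4.05+3.23)/2 × 1.5 = 5.46
  [13.5→15]: (3.23+2.57)/2 × 1.5 = 4.35
  Sum = 154.61 mcg/mL·h
k_e = ln2 / t½ = 0.693147 / 4.58 = 0.1513 h^-1
Extrapolated tail: C_last / k_e = 2.57 / 0.1513 = 16.986
AUC_0→∞ = 154.61 + 16.986 = 171.596 mcg/mL·h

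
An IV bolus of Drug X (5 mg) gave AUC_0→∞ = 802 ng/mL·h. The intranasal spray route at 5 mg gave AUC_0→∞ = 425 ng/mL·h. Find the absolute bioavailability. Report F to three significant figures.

F = 0.530

F = (AUC_ev / D_ev) / (AUC_iv / D_iv)
  = (425/5) / (802/5)
  = 85 / 160.4 = 0.5299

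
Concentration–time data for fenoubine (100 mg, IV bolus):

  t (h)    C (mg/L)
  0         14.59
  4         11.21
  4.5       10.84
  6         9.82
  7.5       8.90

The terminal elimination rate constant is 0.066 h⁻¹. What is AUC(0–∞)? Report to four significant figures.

Trapezoidal AUC_0→7.5:
  [0→4]: (14.59+11.21)/2 × 4 = 51.6
  [4→4.5]: (11.21+10.84)/2 × 0.5 = 5.5125
  [4.5→6]: (10.84+9.82)/2 × 1.5 = 15.495
  [6→7.5]: (9.82+8.90)/2 × 1.5 = 14.04
  Sum = 86.6475 mg/L·h
Extrapolated tail: C_last / k_e = 8.90 / 0.066 = 134.848
AUC_0→∞ = 86.6475 + 134.848 = 221.4955 mg/L·h

AUC = 221.5 mg/L·h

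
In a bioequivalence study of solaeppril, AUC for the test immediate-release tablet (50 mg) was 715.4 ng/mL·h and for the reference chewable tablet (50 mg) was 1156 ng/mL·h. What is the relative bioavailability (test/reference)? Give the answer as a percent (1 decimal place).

F_rel = (AUC_test/D_test) / (AUC_ref/D_ref)
      = (715.4/50) / (1156/50)
      = 14.308 / 23.12 = 0.6189 = 61.89%

F_rel = 61.9%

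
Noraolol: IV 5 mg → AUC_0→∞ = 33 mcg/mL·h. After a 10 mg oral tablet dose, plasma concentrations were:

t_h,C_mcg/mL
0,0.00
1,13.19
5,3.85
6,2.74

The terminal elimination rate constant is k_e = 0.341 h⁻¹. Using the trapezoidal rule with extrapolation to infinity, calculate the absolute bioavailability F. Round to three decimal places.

F = 0.788

Trapezoidal AUC_0→6 (oral tablet):
  [0→1]: (0.00+13.19)/2 × 1 = 6.595
  [1→5]: (13.19+3.85)/2 × 4 = 34.08
  [5→6]: (3.85+2.74)/2 × 1 = 3.295
  Sum = 43.97 mcg/mL·h
Tail: C_last/k_e = 2.74/0.341 = 8.035
AUC_0→∞ (oral tablet) = 43.97 + 8.035 = 52.005 mcg/mL·h
F = (AUC_ev/D_ev)/(AUC_iv/D_iv) = (52.005/10)/(33/5) = 5.2005/6.6 = 0.7880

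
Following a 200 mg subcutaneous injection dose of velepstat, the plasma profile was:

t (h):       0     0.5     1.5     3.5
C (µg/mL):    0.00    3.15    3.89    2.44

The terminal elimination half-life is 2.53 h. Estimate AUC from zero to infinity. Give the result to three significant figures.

Trapezoidal AUC_0→3.5:
  [0→0.5]: (0.00+3.15)/2 × 0.5 = 0.7875
  [0.5→1.5]: (3.15+3.89)/2 × 1 = 3.52
  [1.5→3.5]: (3.89+2.44)/2 × 2 = 6.33
  Sum = 10.6375 µg/mL·h
k_e = ln2 / t½ = 0.693147 / 2.53 = 0.2740 h^-1
Extrapolated tail: C_last / k_e = 2.44 / 0.274 = 8.905
AUC_0→∞ = 10.6375 + 8.905 = 19.5425 µg/mL·h

AUC = 19.5 µg/mL·h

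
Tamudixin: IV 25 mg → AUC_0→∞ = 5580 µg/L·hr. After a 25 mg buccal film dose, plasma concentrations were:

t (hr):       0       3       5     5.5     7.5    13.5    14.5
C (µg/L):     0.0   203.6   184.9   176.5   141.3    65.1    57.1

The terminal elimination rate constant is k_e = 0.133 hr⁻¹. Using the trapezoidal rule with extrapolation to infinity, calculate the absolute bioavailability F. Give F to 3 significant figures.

Trapezoidal AUC_0→14.5 (buccal film):
  [0→3]: (0.0+203.6)/2 × 3 = 305.4
  [3→5]: (203.6+184.9)/2 × 2 = 388.5
  [5→5.5]: (184.9+176.5)/2 × 0.5 = 90.35
  [5.5→7.5]: (176.5+141.3)/2 × 2 = 317.8
  [7.5→13.5]: (141.3+65.1)/2 × 6 = 619.2
  [13.5→14.5]: (65.1+57.1)/2 × 1 = 61.1
  Sum = 1782.35 µg/L·hr
Tail: C_last/k_e = 57.1/0.133 = 429.323
AUC_0→∞ (buccal film) = 1782.35 + 429.323 = 2211.673 µg/L·hr
F = (AUC_ev/D_ev)/(AUC_iv/D_iv) = (2211.673/25)/(5580/25) = 88.46692/223.2 = 0.3964

F = 0.396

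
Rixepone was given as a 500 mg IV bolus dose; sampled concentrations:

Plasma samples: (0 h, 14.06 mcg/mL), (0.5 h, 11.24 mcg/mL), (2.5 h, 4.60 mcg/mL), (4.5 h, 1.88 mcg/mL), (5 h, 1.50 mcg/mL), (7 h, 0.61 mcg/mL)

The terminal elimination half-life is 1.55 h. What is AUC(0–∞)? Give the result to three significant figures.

AUC = 33.0 mcg/mL·h

Trapezoidal AUC_0→7:
  [0→0.5]: (14.06+11.24)/2 × 0.5 = 6.325
  [0.5→2.5]: (11.24+4.60)/2 × 2 = 15.84
  [2.5→4.5]: (4.60+1.88)/2 × 2 = 6.48
  [4.5→5]: (1.88+1.50)/2 × 0.5 = 0.845
  [5→7]: (1.50+0.61)/2 × 2 = 2.11
  Sum = 31.6 mcg/mL·h
k_e = ln2 / t½ = 0.693147 / 1.55 = 0.4472 h^-1
Extrapolated tail: C_last / k_e = 0.61 / 0.4472 = 1.364
AUC_0→∞ = 31.6 + 1.364 = 32.964 mcg/mL·h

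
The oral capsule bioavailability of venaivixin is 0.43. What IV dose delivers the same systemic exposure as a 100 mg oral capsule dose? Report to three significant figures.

Systemic exposure from an extravascular dose = F × D_ev, so the equivalent IV dose is F × D_ev.
D_iv = F × D_ev = 0.43 × 100 = 43 mg

D_iv = 43.0 mg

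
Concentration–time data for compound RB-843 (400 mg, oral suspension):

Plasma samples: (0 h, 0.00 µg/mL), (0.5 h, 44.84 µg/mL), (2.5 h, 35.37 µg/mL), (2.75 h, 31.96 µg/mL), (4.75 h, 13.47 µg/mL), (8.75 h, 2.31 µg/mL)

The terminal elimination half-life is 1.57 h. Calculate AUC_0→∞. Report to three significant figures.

Trapezoidal AUC_0→8.75:
  [0→0.5]: (0.00+44.84)/2 × 0.5 = 11.21
  [0.5→2.5]: (44.84+35.37)/2 × 2 = 80.21
  [2.5→2.75]: (35.37+31.96)/2 × 0.25 = 8.41625
  [2.75→4.75]: (31.96+13.47)/2 × 2 = 45.43
  [4.75→8.75]: (13.47+2.31)/2 × 4 = 31.56
  Sum = 176.82625 µg/mL·h
k_e = ln2 / t½ = 0.693147 / 1.57 = 0.4415 h^-1
Extrapolated tail: C_last / k_e = 2.31 / 0.4415 = 5.232
AUC_0→∞ = 176.82625 + 5.232 = 182.05825 µg/mL·h

AUC = 182 µg/mL·h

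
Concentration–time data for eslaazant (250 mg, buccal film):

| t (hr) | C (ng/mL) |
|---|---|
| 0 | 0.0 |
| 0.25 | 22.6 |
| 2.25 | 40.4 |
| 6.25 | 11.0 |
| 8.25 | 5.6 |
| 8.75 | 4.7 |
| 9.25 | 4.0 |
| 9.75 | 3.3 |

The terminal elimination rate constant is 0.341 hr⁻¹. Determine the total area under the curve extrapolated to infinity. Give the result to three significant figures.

AUC = 201 ng/mL·hr

Trapezoidal AUC_0→9.75:
  [0→0.25]: (0.0+22.6)/2 × 0.25 = 2.825
  [0.25→2.25]: (22.6+40.4)/2 × 2 = 63.0
  [2.25→6.25]: (40.4+11.0)/2 × 4 = 102.8
  [6.25→8.25]: (11.0+5.6)/2 × 2 = 16.6
  [8.25→8.75]: (5.6+4.7)/2 × 0.5 = 2.575
  [8.75→9.25]: (4.7+4.0)/2 × 0.5 = 2.175
  [9.25→9.75]: (4.0+3.3)/2 × 0.5 = 1.825
  Sum = 191.8 ng/mL·hr
Extrapolated tail: C_last / k_e = 3.3 / 0.341 = 9.677
AUC_0→∞ = 191.8 + 9.677 = 201.477 ng/mL·hr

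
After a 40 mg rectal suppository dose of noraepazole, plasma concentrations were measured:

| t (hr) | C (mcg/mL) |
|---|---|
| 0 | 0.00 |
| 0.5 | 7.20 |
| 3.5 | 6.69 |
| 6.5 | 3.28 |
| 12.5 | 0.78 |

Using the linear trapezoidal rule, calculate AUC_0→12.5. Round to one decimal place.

Trapezoidal AUC_0→12.5:
  [0→0.5]: (0.00+7.20)/2 × 0.5 = 1.8
  [0.5→3.5]: (7.20+6.69)/2 × 3 = 20.835
  [3.5→6.5]: (6.69+3.28)/2 × 3 = 14.955
  [6.5→12.5]: (3.28+0.78)/2 × 6 = 12.18
  Sum = 49.77 mcg/mL·hr

AUC = 49.8 mcg/mL·hr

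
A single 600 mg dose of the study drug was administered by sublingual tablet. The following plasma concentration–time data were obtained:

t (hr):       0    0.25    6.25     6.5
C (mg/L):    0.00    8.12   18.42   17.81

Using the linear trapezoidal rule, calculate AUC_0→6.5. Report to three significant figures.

Trapezoidal AUC_0→6.5:
  [0→0.25]: (0.00+8.12)/2 × 0.25 = 1.015
  [0.25→6.25]: (8.12+18.42)/2 × 6 = 79.62
  [6.25→6.5]: (18.42+17.81)/2 × 0.25 = 4.52875
  Sum = 85.16375 mg/L·hr

AUC = 85.2 mg/L·hr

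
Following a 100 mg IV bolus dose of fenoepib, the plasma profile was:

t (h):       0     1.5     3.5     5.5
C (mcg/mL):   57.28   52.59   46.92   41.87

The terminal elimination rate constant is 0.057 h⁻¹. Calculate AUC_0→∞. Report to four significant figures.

Trapezoidal AUC_0→5.5:
  [0→1.5]: (57.28+52.59)/2 × 1.5 = 82.4025
  [1.5→3.5]: (52.59+46.92)/2 × 2 = 99.51
  [3.5→5.5]: (46.92+41.87)/2 × 2 = 88.79
  Sum = 270.7025 mcg/mL·h
Extrapolated tail: C_last / k_e = 41.87 / 0.057 = 734.561
AUC_0→∞ = 270.7025 + 734.561 = 1005.2635 mcg/mL·h

AUC = 1005 mcg/mL·h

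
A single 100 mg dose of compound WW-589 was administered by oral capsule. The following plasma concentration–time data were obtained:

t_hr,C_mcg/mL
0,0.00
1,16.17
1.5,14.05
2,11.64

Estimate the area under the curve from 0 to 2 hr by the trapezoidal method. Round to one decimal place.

AUC = 22.1 mcg/mL·hr

Trapezoidal AUC_0→2:
  [0→1]: (0.00+16.17)/2 × 1 = 8.085
  [1→1.5]: (16.17+14.05)/2 × 0.5 = 7.555
  [1.5→2]: (14.05+11.64)/2 × 0.5 = 6.4225
  Sum = 22.0625 mcg/mL·hr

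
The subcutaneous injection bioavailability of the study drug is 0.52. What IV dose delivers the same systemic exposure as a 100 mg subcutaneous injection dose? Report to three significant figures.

D_iv = 52.0 mg

Systemic exposure from an extravascular dose = F × D_ev, so the equivalent IV dose is F × D_ev.
D_iv = F × D_ev = 0.52 × 100 = 52 mg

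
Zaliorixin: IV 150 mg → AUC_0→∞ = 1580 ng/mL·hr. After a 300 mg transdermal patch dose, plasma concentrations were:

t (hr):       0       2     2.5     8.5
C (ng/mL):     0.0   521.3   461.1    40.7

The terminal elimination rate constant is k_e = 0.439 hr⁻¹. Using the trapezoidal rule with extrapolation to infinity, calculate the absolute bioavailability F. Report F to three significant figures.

Trapezoidal AUC_0→8.5 (transdermal patch):
  [0→2]: (0.0+521.3)/2 × 2 = 521.3
  [2→2.5]: (521.3+461.1)/2 × 0.5 = 245.6
  [2.5→8.5]: (461.1+40.7)/2 × 6 = 1505.4
  Sum = 2272.3 ng/mL·hr
Tail: C_last/k_e = 40.7/0.439 = 92.711
AUC_0→∞ (transdermal patch) = 2272.3 + 92.711 = 2365.011 ng/mL·hr
F = (AUC_ev/D_ev)/(AUC_iv/D_iv) = (2365.011/300)/(1580/150) = 7.88337/10.5333 = 0.7484

F = 0.748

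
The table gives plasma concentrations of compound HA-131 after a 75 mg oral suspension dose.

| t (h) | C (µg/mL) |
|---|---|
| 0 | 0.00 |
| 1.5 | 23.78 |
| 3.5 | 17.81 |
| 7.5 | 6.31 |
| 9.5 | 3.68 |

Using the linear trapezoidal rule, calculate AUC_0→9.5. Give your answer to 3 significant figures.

AUC = 118 µg/mL·h

Trapezoidal AUC_0→9.5:
  [0→1.5]: (0.00+23.78)/2 × 1.5 = 17.835
  [1.5→3.5]: (23.78+17.81)/2 × 2 = 41.59
  [3.5→7.5]: (17.81+6.31)/2 × 4 = 48.24
  [7.5→9.5]: (6.31+3.68)/2 × 2 = 9.99
  Sum = 117.655 µg/mL·h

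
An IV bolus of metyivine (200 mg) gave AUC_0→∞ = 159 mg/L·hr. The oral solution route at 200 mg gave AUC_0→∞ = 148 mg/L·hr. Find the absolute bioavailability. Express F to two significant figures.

F = (AUC_ev / D_ev) / (AUC_iv / D_iv)
  = (148/200) / (159/200)
  = 0.74 / 0.795 = 0.9308

F = 0.93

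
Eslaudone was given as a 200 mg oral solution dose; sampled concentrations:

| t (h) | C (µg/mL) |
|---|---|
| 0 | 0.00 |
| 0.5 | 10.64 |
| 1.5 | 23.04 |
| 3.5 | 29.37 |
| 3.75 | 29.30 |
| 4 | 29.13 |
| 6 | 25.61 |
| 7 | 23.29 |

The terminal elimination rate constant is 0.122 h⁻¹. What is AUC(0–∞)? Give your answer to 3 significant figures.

Trapezoidal AUC_0→7:
  [0→0.5]: (0.00+10.64)/2 × 0.5 = 2.66
  [0.5→1.5]: (10.64+23.04)/2 × 1 = 16.84
  [1.5→3.5]: (23.04+29.37)/2 × 2 = 52.41
  [3.5→3.75]: (29.37+29.30)/2 × 0.25 = 7.33375
  [3.75→4]: (29.30+29.13)/2 × 0.25 = 7.30375
  [4→6]: (29.13+25.61)/2 × 2 = 54.74
  [6→7]: (25.61+23.29)/2 × 1 = 24.45
  Sum = 165.7375 µg/mL·h
Extrapolated tail: C_last / k_e = 23.29 / 0.122 = 190.902
AUC_0→∞ = 165.7375 + 190.902 = 356.6395 µg/mL·h

AUC = 357 µg/mL·h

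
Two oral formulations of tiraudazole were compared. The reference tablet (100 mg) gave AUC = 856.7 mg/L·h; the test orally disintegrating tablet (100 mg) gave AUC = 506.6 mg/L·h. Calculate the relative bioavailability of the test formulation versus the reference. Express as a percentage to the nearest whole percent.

F_rel = (AUC_test/D_test) / (AUC_ref/D_ref)
      = (506.6/100) / (856.7/100)
      = 5.066 / 8.567 = 0.5913 = 59.13%

F_rel = 59%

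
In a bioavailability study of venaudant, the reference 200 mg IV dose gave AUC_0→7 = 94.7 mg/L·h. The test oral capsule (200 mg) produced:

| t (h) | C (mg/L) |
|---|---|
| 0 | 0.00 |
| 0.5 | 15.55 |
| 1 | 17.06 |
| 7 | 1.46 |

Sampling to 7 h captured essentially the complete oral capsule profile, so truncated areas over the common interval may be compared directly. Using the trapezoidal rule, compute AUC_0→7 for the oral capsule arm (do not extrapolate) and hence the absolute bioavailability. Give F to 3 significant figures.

Trapezoidal AUC_0→7 (oral capsule):
  [0→0.5]: (0.00+15.55)/2 × 0.5 = 3.8875
  [0.5→1]: (15.55+17.06)/2 × 0.5 = 8.1525
  [1→7]: (17.06+1.46)/2 × 6 = 55.56
  Sum = 67.6 mg/L·h
F = (AUC_ev/D_ev)/(AUC_iv/D_iv) = (67.6/200)/(94.7/200) = 0.338/0.4735 = 0.7138

F = 0.714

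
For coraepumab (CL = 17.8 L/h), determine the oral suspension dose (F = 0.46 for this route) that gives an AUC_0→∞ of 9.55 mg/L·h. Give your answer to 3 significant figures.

Dose = CL × AUC_0→∞ / F
     = 17.8 × 9.55 / 0.46 = 369.543 mg

Dose = 370 mg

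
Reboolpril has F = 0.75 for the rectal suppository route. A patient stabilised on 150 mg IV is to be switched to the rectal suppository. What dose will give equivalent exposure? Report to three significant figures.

For equal systemic exposure: F × D_ev = D_iv
D_ev = D_iv / F = 150 / 0.75 = 200 mg

D_rectal = 200 mg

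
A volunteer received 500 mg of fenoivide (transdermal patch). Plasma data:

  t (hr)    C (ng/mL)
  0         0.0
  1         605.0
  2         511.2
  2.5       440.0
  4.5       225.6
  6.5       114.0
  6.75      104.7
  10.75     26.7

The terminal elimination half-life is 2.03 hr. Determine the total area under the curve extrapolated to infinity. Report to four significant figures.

Trapezoidal AUC_0→10.75:
  [0→1]: (0.0+605.0)/2 × 1 = 302.5
  [1→2]: (605.0+511.2)/2 × 1 = 558.1
  [2→2.5]: (511.2+440.0)/2 × 0.5 = 237.8
  [2.5→4.5]: (440.0+225.6)/2 × 2 = 665.6
  [4.5→6.5]: (225.6+114.0)/2 × 2 = 339.6
  [6.5→6.75]: (114.0+104.7)/2 × 0.25 = 27.3375
  [6.75→10.75]: (104.7+26.7)/2 × 4 = 262.8
  Sum = 2393.7375 ng/mL·hr
k_e = ln2 / t½ = 0.693147 / 2.03 = 0.3415 hr^-1
Extrapolated tail: C_last / k_e = 26.7 / 0.3415 = 78.184
AUC_0→∞ = 2393.7375 + 78.184 = 2471.9215 ng/mL·hr

AUC = 2472 ng/mL·hr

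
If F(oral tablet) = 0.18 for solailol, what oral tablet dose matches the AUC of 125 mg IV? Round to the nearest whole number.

D_oral = 694 mg

For equal systemic exposure: F × D_ev = D_iv
D_ev = D_iv / F = 125 / 0.18 = 694.444 mg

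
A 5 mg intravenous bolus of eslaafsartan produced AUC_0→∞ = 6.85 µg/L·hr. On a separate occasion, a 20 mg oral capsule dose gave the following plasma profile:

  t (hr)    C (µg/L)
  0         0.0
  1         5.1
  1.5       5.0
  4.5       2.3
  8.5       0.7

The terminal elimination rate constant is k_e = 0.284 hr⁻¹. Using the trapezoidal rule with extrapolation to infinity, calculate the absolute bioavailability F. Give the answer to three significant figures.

Trapezoidal AUC_0→8.5 (oral capsule):
  [0→1]: (0.0+5.1)/2 × 1 = 2.55
  [1→1.5]: (5.1+5.0)/2 × 0.5 = 2.525
  [1.5→4.5]: (5.0+2.3)/2 × 3 = 10.95
  [4.5→8.5]: (2.3+0.7)/2 × 4 = 6.0
  Sum = 22.025 µg/L·hr
Tail: C_last/k_e = 0.7/0.284 = 2.465
AUC_0→∞ (oral capsule) = 22.025 + 2.465 = 24.49 µg/L·hr
F = (AUC_ev/D_ev)/(AUC_iv/D_iv) = (24.49/20)/(6.85/5) = 1.2245/1.37 = 0.8938

F = 0.894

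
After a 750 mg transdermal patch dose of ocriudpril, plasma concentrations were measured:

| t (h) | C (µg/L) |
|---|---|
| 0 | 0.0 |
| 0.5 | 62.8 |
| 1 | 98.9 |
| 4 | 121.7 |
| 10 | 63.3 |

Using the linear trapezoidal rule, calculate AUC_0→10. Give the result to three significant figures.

AUC = 942 µg/L·h

Trapezoidal AUC_0→10:
  [0→0.5]: (0.0+62.8)/2 × 0.5 = 15.7
  [0.5→1]: (62.8+98.9)/2 × 0.5 = 40.425
  [1→4]: (98.9+121.7)/2 × 3 = 330.9
  [4→10]: (121.7+63.3)/2 × 6 = 555.0
  Sum = 942.025 µg/L·h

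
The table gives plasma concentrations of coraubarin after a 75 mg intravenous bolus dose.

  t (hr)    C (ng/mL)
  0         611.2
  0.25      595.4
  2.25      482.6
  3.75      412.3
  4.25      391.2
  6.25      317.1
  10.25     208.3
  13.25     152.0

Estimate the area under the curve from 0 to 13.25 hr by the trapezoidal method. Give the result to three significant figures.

Trapezoidal AUC_0→13.25:
  [0→0.25]: (611.2+595.4)/2 × 0.25 = 150.825
  [0.25→2.25]: (595.4+482.6)/2 × 2 = 1078.0
  [2.25→3.75]: (482.6+412.3)/2 × 1.5 = 671.175
  [3.75→4.25]: (412.3+391.2)/2 × 0.5 = 200.875
  [4.25→6.25]: (391.2+317.1)/2 × 2 = 708.3
  [6.25→10.25]: (317.1+208.3)/2 × 4 = 1050.8
  [10.25→13.25]: (208.3+152.0)/2 × 3 = 540.45
  Sum = 4400.425 ng/mL·hr

AUC = 4400 ng/mL·hr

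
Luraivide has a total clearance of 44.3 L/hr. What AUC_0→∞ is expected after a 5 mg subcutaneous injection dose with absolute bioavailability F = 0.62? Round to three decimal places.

AUC_0→∞ = F × Dose / CL
        = 0.62 × 5 / 44.3 = 0.0699774 mg/L·hr

AUC = 0.070 mg/L·hr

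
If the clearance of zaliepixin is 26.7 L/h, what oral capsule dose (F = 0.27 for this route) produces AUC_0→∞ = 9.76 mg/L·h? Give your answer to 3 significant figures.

Dose = CL × AUC_0→∞ / F
     = 26.7 × 9.76 / 0.27 = 965.156 mg

Dose = 965 mg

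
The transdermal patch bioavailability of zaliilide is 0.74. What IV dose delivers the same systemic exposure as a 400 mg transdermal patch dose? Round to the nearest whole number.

D_iv = 296 mg

Systemic exposure from an extravascular dose = F × D_ev, so the equivalent IV dose is F × D_ev.
D_iv = F × D_ev = 0.74 × 400 = 296 mg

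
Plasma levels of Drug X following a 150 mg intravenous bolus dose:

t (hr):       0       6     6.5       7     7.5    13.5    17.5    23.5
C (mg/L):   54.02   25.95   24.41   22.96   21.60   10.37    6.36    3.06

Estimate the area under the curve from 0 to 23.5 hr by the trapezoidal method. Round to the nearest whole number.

AUC = 433 mg/L·hr

Trapezoidal AUC_0→23.5:
  [0→6]: (54.02+25.95)/2 × 6 = 239.91
  [6→6.5]: (25.95+24.41)/2 × 0.5 = 12.59
  [6.5→7]: (24.41+22.96)/2 × 0.5 = 11.8425
  [7→7.5]: (22.96+21.60)/2 × 0.5 = 11.14
  [7.5→13.5]: (21.60+10.37)/2 × 6 = 95.91
  [13.5→17.5]: (10.37+6.36)/2 × 4 = 33.46
  [17.5→23.5]: (6.36+3.06)/2 × 6 = 28.26
  Sum = 433.1125 mg/L·hr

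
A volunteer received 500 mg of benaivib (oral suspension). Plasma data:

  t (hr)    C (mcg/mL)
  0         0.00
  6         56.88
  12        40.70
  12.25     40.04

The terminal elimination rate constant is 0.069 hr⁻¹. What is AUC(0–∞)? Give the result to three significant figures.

AUC = 1050 mcg/mL·hr

Trapezoidal AUC_0→12.25:
  [0→6]: (0.00+56.88)/2 × 6 = 170.64
  [6→12]: (56.88+40.70)/2 × 6 = 292.74
  [12→12.25]: (40.70+40.04)/2 × 0.25 = 10.0925
  Sum = 473.4725 mcg/mL·hr
Extrapolated tail: C_last / k_e = 40.04 / 0.069 = 580.290
AUC_0→∞ = 473.4725 + 580.290 = 1053.7625 mcg/mL·hr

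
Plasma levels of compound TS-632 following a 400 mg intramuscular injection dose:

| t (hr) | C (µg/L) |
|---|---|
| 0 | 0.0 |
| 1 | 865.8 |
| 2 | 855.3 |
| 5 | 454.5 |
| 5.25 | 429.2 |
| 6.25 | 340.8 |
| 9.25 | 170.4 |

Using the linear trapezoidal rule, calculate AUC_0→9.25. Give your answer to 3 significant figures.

Trapezoidal AUC_0→9.25:
  [0→1]: (0.0+865.8)/2 × 1 = 432.9
  [1→2]: (865.8+855.3)/2 × 1 = 860.55
  [2→5]: (855.3+454.5)/2 × 3 = 1964.7
  [5→5.25]: (454.5+429.2)/2 × 0.25 = 110.4625
  [5.25→6.25]: (429.2+340.8)/2 × 1 = 385.0
  [6.25→9.25]: (340.8+170.4)/2 × 3 = 766.8
  Sum = 4520.4125 µg/L·hr

AUC = 4520 µg/L·hr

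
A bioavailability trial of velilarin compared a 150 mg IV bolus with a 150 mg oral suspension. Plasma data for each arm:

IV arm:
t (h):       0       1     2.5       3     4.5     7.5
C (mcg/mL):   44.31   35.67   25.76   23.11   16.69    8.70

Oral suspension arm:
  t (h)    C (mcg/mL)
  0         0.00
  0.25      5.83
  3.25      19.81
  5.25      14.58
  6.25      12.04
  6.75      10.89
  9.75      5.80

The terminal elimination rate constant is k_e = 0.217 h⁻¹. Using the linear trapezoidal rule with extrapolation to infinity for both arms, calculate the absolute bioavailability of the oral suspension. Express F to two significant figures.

F = 0.70

Trapezoidal AUC_0→7.5 (IV):
  [0→1]: (44.31+35.67)/2 × 1 = 39.99
  [1→2.5]: (35.67+25.76)/2 × 1.5 = 46.0725
  [2.5→3]: (25.76+23.11)/2 × 0.5 = 12.2175
  [3→4.5]: (23.11+16.69)/2 × 1.5 = 29.85
  [4.5→7.5]: (16.69+8.70)/2 × 3 = 38.085
  Sum = 166.215 mcg/mL·h
IV tail: 8.70/0.217 = 40.092; AUC_iv,0→∞ = 166.215 + 40.092 = 206.307 mcg/mL·h
Trapezoidal AUC_0→9.75 (oral suspension):
  [0→0.25]: (0.00+5.83)/2 × 0.25 = 0.72875
  [0.25→3.25]: (5.83+19.81)/2 × 3 = 38.46
  [3.25→5.25]: (19.81+14.58)/2 × 2 = 34.39
  [5.25→6.25]: (14.58+12.04)/2 × 1 = 13.31
  [6.25→6.75]: (12.04+10.89)/2 × 0.5 = 5.7325
  [6.75→9.75]: (10.89+5.80)/2 × 3 = 25.035
  Sum = 117.65625 mcg/mL·h
oral suspension tail: 5.80/0.217 = 26.728; AUC_ev,0→∞ = 117.65625 + 26.728 = 144.38425 mcg/mL·h
F = (AUC_ev/D_ev)/(AUC_iv/D_iv) = (144.38425/150)/(206.307/150) = 0.962562/1.37538 = 0.6999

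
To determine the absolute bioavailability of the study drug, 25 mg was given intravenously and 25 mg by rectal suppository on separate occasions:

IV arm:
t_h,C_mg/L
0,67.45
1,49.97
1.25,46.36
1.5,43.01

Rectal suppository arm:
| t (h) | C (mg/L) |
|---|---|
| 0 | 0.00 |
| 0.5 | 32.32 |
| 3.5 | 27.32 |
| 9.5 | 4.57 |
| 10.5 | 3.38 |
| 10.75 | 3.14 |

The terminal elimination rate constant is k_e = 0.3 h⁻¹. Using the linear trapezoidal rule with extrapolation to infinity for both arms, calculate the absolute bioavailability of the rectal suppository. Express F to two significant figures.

F = 0.93

Trapezoidal AUC_0→1.5 (IV):
  [0→1]: (67.45+49.97)/2 × 1 = 58.71
  [1→1.25]: (49.97+46.36)/2 × 0.25 = 12.04125
  [1.25→1.5]: (46.36+43.01)/2 × 0.25 = 11.17125
  Sum = 81.9225 mg/L·h
IV tail: 43.01/0.3 = 143.367; AUC_iv,0→∞ = 81.9225 + 143.367 = 225.2895 mg/L·h
Trapezoidal AUC_0→10.75 (rectal suppository):
  [0→0.5]: (0.00+32.32)/2 × 0.5 = 8.08
  [0.5→3.5]: (32.32+27.32)/2 × 3 = 89.46
  [3.5→9.5]: (27.32+4.57)/2 × 6 = 95.67
  [9.5→10.5]: (4.57+3.38)/2 × 1 = 3.975
  [10.5→10.75]: (3.38+3.14)/2 × 0.25 = 0.815
  Sum = 198.0 mg/L·h
rectal suppository tail: 3.14/0.3 = 10.467; AUC_ev,0→∞ = 198.0 + 10.467 = 208.467 mg/L·h
F = (AUC_ev/D_ev)/(AUC_iv/D_iv) = (208.467/25)/(225.2895/25) = 8.33868/9.01158 = 0.9253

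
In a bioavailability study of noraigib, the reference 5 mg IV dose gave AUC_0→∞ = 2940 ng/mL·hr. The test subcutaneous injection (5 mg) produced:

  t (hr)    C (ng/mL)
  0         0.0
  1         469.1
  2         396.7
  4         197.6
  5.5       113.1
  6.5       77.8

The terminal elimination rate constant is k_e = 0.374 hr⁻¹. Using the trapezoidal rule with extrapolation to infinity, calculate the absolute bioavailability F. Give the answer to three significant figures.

Trapezoidal AUC_0→6.5 (subcutaneous injection):
  [0→1]: (0.0+469.1)/2 × 1 = 234.55
  [1→2]: (469.1+396.7)/2 × 1 = 432.9
  [2→4]: (396.7+197.6)/2 × 2 = 594.3
  [4→5.5]: (197.6+113.1)/2 × 1.5 = 233.025
  [5.5→6.5]: (113.1+77.8)/2 × 1 = 95.45
  Sum = 1590.225 ng/mL·hr
Tail: C_last/k_e = 77.8/0.374 = 208.021
AUC_0→∞ (subcutaneous injection) = 1590.225 + 208.021 = 1798.246 ng/mL·hr
F = (AUC_ev/D_ev)/(AUC_iv/D_iv) = (1798.246/5)/(2940/5) = 359.6492/588 = 0.6116

F = 0.612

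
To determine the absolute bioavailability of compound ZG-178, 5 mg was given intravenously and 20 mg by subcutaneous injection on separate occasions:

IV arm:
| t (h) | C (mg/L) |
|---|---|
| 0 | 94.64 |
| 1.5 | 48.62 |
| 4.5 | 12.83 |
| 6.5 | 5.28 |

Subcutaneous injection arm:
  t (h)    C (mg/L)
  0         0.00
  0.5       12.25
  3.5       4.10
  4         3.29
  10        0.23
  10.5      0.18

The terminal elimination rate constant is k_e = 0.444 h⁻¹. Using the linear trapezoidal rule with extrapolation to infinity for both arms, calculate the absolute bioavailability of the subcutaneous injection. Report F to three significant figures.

F = 0.0441

Trapezoidal AUC_0→6.5 (IV):
  [0→1.5]: (94.64+48.62)/2 × 1.5 = 107.445
  [1.5→4.5]: (48.62+12.83)/2 × 3 = 92.175
  [4.5→6.5]: (12.83+5.28)/2 × 2 = 18.11
  Sum = 217.73 mg/L·h
IV tail: 5.28/0.444 = 11.892; AUC_iv,0→∞ = 217.73 + 11.892 = 229.622 mg/L·h
Trapezoidal AUC_0→10.5 (subcutaneous injection):
  [0→0.5]: (0.00+12.25)/2 × 0.5 = 3.0625
  [0.5→3.5]: (12.25+4.10)/2 × 3 = 24.525
  [3.5→4]: (4.10+3.29)/2 × 0.5 = 1.8475
  [4→10]: (3.29+0.23)/2 × 6 = 10.56
  [10→10.5]: (0.23+0.18)/2 × 0.5 = 0.1025
  Sum = 40.0975 mg/L·h
subcutaneous injection tail: 0.18/0.444 = 0.405; AUC_ev,0→∞ = 40.0975 + 0.405 = 40.5025 mg/L·h
F = (AUC_ev/D_ev)/(AUC_iv/D_iv) = (40.5025/20)/(229.622/5) = 2.025125/45.9244 = 0.0441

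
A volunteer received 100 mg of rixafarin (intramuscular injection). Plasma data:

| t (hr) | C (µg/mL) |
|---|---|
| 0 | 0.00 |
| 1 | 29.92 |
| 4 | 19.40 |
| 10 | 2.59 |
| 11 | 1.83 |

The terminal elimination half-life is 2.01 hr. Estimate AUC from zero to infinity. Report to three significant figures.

Trapezoidal AUC_0→11:
  [0→1]: (0.00+29.92)/2 × 1 = 14.96
  [1→4]: (29.92+19.40)/2 × 3 = 73.98
  [4→10]: (19.40+2.59)/2 × 6 = 65.97
  [10→11]: (2.59+1.83)/2 × 1 = 2.21
  Sum = 157.12 µg/mL·hr
k_e = ln2 / t½ = 0.693147 / 2.01 = 0.3448 hr^-1
Extrapolated tail: C_last / k_e = 1.83 / 0.3448 = 5.307
AUC_0→∞ = 157.12 + 5.307 = 162.427 µg/mL·hr

AUC = 162 µg/mL·hr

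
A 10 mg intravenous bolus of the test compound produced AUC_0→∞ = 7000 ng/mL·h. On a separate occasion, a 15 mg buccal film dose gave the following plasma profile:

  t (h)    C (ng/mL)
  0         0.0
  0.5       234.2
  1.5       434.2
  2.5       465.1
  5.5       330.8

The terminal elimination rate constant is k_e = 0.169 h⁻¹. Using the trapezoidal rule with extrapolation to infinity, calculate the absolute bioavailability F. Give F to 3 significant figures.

F = 0.380

Trapezoidal AUC_0→5.5 (buccal film):
  [0→0.5]: (0.0+234.2)/2 × 0.5 = 58.55
  [0.5→1.5]: (234.2+434.2)/2 × 1 = 334.2
  [1.5→2.5]: (434.2+465.1)/2 × 1 = 449.65
  [2.5→5.5]: (465.1+330.8)/2 × 3 = 1193.85
  Sum = 2036.25 ng/mL·h
Tail: C_last/k_e = 330.8/0.169 = 1957.396
AUC_0→∞ (buccal film) = 2036.25 + 1957.396 = 3993.646 ng/mL·h
F = (AUC_ev/D_ev)/(AUC_iv/D_iv) = (3993.646/15)/(7000/10) = 266.243/700 = 0.3803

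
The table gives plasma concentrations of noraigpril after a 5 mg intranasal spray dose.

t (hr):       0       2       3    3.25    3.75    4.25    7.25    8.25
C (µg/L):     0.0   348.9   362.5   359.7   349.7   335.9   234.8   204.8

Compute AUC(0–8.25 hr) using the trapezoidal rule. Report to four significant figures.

Trapezoidal AUC_0→8.25:
  [0→2]: (0.0+348.9)/2 × 2 = 348.9
  [2→3]: (348.9+362.5)/2 × 1 = 355.7
  [3→3.25]: (362.5+359.7)/2 × 0.25 = 90.275
  [3.25→3.75]: (359.7+349.7)/2 × 0.5 = 177.35
  [3.75→4.25]: (349.7+335.9)/2 × 0.5 = 171.4
  [4.25→7.25]: (335.9+234.8)/2 × 3 = 856.05
  [7.25→8.25]: (234.8+204.8)/2 × 1 = 219.8
  Sum = 2219.475 µg/L·hr

AUC = 2219 µg/L·hr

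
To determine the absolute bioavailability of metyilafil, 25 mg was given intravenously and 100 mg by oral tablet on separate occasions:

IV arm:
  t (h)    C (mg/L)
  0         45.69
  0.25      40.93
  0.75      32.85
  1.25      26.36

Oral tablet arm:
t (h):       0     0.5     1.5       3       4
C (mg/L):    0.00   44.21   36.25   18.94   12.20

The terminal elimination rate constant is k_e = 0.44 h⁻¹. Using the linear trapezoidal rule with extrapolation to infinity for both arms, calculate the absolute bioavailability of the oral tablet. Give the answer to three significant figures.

Trapezoidal AUC_0→1.25 (IV):
  [0→0.25]: (45.69+40.93)/2 × 0.25 = 10.8275
  [0.25→0.75]: (40.93+32.85)/2 × 0.5 = 18.445
  [0.75→1.25]: (32.85+26.36)/2 × 0.5 = 14.8025
  Sum = 44.075 mg/L·h
IV tail: 26.36/0.44 = 59.909; AUC_iv,0→∞ = 44.075 + 59.909 = 103.984 mg/L·h
Trapezoidal AUC_0→4 (oral tablet):
  [0→0.5]: (0.00+44.21)/2 × 0.5 = 11.0525
  [0.5→1.5]: (44.21+36.25)/2 × 1 = 40.23
  [1.5→3]: (36.25+18.94)/2 × 1.5 = 41.3925
  [3→4]: (18.94+12.20)/2 × 1 = 15.57
  Sum = 108.245 mg/L·h
oral tablet tail: 12.20/0.44 = 27.727; AUC_ev,0→∞ = 108.245 + 27.727 = 135.972 mg/L·h
F = (AUC_ev/D_ev)/(AUC_iv/D_iv) = (135.972/100)/(103.984/25) = 1.35972/4.15936 = 0.3269

F = 0.327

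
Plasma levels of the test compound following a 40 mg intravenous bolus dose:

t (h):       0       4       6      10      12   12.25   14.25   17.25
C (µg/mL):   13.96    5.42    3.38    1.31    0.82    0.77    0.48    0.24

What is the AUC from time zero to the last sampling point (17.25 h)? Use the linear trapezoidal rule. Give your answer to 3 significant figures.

Trapezoidal AUC_0→17.25:
  [0→4]: (13.96+5.42)/2 × 4 = 38.76
  [4→6]: (5.42+3.38)/2 × 2 = 8.8
  [6→10]: (3.38+1.31)/2 × 4 = 9.38
  [10→12]: (1.31+0.82)/2 × 2 = 2.13
  [12→12.25]: (0.82+0.77)/2 × 0.25 = 0.19875
  [12.25→14.25]: (0.77+0.48)/2 × 2 = 1.25
  [14.25→17.25]: (0.48+0.24)/2 × 3 = 1.08
  Sum = 61.59875 µg/mL·h

AUC = 61.6 µg/mL·h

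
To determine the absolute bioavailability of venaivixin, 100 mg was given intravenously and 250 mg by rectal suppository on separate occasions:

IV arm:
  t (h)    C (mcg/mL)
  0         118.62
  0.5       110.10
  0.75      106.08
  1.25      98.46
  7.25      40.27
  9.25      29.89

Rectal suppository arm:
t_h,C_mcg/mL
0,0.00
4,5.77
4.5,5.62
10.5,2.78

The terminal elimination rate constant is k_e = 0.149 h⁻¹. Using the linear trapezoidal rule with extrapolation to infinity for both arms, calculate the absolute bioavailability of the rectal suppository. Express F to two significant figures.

Trapezoidal AUC_0→9.25 (IV):
  [0→0.5]: (118.62+110.10)/2 × 0.5 = 57.18
  [0.5→0.75]: (110.10+106.08)/2 × 0.25 = 27.0225
  [0.75→1.25]: (106.08+98.46)/2 × 0.5 = 51.135
  [1.25→7.25]: (98.46+40.27)/2 × 6 = 416.19
  [7.25→9.25]: (40.27+29.89)/2 × 2 = 70.16
  Sum = 621.6875 mcg/mL·h
IV tail: 29.89/0.149 = 200.604; AUC_iv,0→∞ = 621.6875 + 200.604 = 822.2915 mcg/mL·h
Trapezoidal AUC_0→10.5 (rectal suppository):
  [0→4]: (0.00+5.77)/2 × 4 = 11.54
  [4→4.5]: (5.77+5.62)/2 × 0.5 = 2.8475
  [4.5→10.5]: (5.62+2.78)/2 × 6 = 25.2
  Sum = 39.5875 mcg/mL·h
rectal suppository tail: 2.78/0.149 = 18.658; AUC_ev,0→∞ = 39.5875 + 18.658 = 58.2455 mcg/mL·h
F = (AUC_ev/D_ev)/(AUC_iv/D_iv) = (58.2455/250)/(822.2915/100) = 0.232982/8.222915 = 0.0283

F = 0.028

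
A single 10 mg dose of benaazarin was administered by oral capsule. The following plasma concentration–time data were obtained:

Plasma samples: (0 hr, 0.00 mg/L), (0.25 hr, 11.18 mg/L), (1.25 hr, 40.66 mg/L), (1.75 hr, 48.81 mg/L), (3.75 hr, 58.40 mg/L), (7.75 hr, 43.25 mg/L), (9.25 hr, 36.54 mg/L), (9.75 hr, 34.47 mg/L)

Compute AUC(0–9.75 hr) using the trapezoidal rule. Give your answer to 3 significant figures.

AUC = 438 mg/L·hr

Trapezoidal AUC_0→9.75:
  [0→0.25]: (0.00+11.18)/2 × 0.25 = 1.3975
  [0.25→1.25]: (11.18+40.66)/2 × 1 = 25.92
  [1.25→1.75]: (40.66+48.81)/2 × 0.5 = 22.3675
  [1.75→3.75]: (48.81+58.40)/2 × 2 = 107.21
  [3.75→7.75]: (58.40+43.25)/2 × 4 = 203.3
  [7.75→9.25]: (43.25+36.54)/2 × 1.5 = 59.8425
  [9.25→9.75]: (36.54+34.47)/2 × 0.5 = 17.7525
  Sum = 437.79 mg/L·hr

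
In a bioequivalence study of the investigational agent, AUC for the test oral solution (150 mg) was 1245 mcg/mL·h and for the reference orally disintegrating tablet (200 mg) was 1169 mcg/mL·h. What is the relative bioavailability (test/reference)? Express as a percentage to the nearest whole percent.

F_rel = 142%

F_rel = (AUC_test/D_test) / (AUC_ref/D_ref)
      = (1245/150) / (1169/200)
      = 8.3 / 5.845 = 1.4200 = 142.00%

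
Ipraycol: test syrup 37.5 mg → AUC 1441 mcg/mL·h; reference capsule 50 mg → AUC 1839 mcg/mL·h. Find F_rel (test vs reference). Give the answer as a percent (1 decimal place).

F_rel = (AUC_test/D_test) / (AUC_ref/D_ref)
      = (1441/37.5) / (1839/50)
      = 38.4267 / 36.78 = 1.0448 = 104.48%

F_rel = 104.5%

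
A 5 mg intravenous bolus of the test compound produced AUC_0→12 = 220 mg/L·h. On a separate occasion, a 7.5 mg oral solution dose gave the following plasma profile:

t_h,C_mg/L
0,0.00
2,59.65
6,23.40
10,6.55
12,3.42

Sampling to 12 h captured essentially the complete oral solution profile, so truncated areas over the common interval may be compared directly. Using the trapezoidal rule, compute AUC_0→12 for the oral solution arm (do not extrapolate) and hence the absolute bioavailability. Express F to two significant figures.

Trapezoidal AUC_0→12 (oral solution):
  [0→2]: (0.00+59.65)/2 × 2 = 59.65
  [2→6]: (59.65+23.40)/2 × 4 = 166.1
  [6→10]: (23.40+6.55)/2 × 4 = 59.9
  [10→12]: (6.55+3.42)/2 × 2 = 9.97
  Sum = 295.62 mg/L·h
F = (AUC_ev/D_ev)/(AUC_iv/D_iv) = (295.62/7.5)/(220/5) = 39.416/44 = 0.8958

F = 0.90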